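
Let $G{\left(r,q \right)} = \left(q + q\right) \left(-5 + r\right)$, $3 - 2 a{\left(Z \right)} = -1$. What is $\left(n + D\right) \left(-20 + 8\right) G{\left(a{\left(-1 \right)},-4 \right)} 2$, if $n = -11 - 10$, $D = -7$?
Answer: $16128$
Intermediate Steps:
$a{\left(Z \right)} = 2$ ($a{\left(Z \right)} = \frac{3}{2} - - \frac{1}{2} = \frac{3}{2} + \frac{1}{2} = 2$)
$n = -21$ ($n = -11 - 10 = -21$)
$G{\left(r,q \right)} = 2 q \left(-5 + r\right)$
$\left(n + D\right) \left(-20 + 8\right) G{\left(a{\left(-1 \right)},-4 \right)} 2 = \left(-21 - 7\right) \left(-20 + 8\right) 2 \left(-4\right) \left(-5 + 2\right) 2 = \left(-28\right) \left(-12\right) 2 \left(-4\right) \left(-3\right) 2 = 336 \cdot 24 \cdot 2 = 8064 \cdot 2 = 16128$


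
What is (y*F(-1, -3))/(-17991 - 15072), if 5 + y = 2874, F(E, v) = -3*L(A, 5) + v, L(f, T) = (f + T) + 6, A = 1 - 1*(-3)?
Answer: 45904/11021 ≈ 4.1651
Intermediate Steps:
A = 4 (A = 1 + 3 = 4)
L(f, T) = 6 + T + f (L(f, T) = (T + f) + 6 = 6 + T + f)
F(E, v) = -45 + v (F(E, v) = -3*(6 + 5 + 4) + v = -3*15 + v = -45 + v)
y = 2869 (y = -5 + 2874 = 2869)
(y*F(-1, -3))/(-17991 - 15072) = (2869*(-45 - 3))/(-17991 - 15072) = (2869*(-48))/(-33063) = -137712*(-1/33063) = 45904/11021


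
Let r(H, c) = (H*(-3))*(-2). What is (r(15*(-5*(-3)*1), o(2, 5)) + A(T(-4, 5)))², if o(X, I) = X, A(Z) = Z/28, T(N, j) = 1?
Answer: 1428915601/784 ≈ 1.8226e+6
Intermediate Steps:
A(Z) = Z/28 (A(Z) = Z*(1/28) = Z/28)
r(H, c) = 6*H (r(H, c) = -3*H*(-2) = 6*H)
(r(15*(-5*(-3)*1), o(2, 5)) + A(T(-4, 5)))² = (6*(15*(-5*(-3)*1)) + (1/28)*1)² = (6*(15*(15*1)) + 1/28)² = (6*(15*15) + 1/28)² = (6*225 + 1/28)² = (1350 + 1/28)² = (37801/28)² = 1428915601/784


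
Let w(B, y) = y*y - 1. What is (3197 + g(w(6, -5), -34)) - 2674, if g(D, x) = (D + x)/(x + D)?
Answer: 524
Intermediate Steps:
w(B, y) = -1 + y**2 (w(B, y) = y**2 - 1 = -1 + y**2)
g(D, x) = 1 (g(D, x) = (D + x)/(D + x) = 1)
(3197 + g(w(6, -5), -34)) - 2674 = (3197 + 1) - 2674 = 3198 - 2674 = 524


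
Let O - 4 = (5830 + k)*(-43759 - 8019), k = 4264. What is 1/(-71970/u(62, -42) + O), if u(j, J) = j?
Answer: -31/16202096953 ≈ -1.9133e-9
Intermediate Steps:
O = -522647128 (O = 4 + (5830 + 4264)*(-43759 - 8019) = 4 + 10094*(-51778) = 4 - 522647132 = -522647128)
1/(-71970/u(62, -42) + O) = 1/(-71970/62 - 522647128) = 1/(-71970*1/62 - 522647128) = 1/(-35985/31 - 522647128) = 1/(-16202096953/31) = -31/16202096953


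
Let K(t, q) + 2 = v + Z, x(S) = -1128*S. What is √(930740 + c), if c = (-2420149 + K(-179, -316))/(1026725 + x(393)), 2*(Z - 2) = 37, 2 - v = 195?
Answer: √1267215711973486586/1166842 ≈ 964.75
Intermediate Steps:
v = -193 (v = 2 - 1*195 = 2 - 195 = -193)
Z = 41/2 (Z = 2 + (½)*37 = 2 + 37/2 = 41/2 ≈ 20.500)
K(t, q) = -349/2 (K(t, q) = -2 + (-193 + 41/2) = -2 - 345/2 = -349/2)
c = -4840647/1166842 (c = (-2420149 - 349/2)/(1026725 - 1128*393) = -4840647/(2*(1026725 - 443304)) = -4840647/2/583421 = -4840647/2*1/583421 = -4840647/1166842 ≈ -4.1485)
√(930740 + c) = √(930740 - 4840647/1166842) = √(1086021682433/1166842) = √1267215711973486586/1166842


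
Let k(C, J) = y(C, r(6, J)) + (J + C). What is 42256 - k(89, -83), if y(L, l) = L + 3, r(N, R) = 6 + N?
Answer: 42158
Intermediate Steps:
y(L, l) = 3 + L
k(C, J) = 3 + J + 2*C (k(C, J) = (3 + C) + (J + C) = (3 + C) + (C + J) = 3 + J + 2*C)
42256 - k(89, -83) = 42256 - (3 - 83 + 2*89) = 42256 - (3 - 83 + 178) = 42256 - 1*98 = 42256 - 98 = 42158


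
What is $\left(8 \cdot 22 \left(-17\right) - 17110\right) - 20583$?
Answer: $-40685$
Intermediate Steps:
$\left(8 \cdot 22 \left(-17\right) - 17110\right) - 20583 = \left(176 \left(-17\right) - 17110\right) - 20583 = \left(-2992 - 17110\right) - 20583 = -20102 - 20583 = -40685$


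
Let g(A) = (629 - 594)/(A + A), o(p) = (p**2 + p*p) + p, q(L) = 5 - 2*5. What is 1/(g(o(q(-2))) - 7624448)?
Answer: -18/137240057 ≈ -1.3116e-7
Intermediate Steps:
q(L) = -5 (q(L) = 5 - 10 = -5)
o(p) = p + 2*p**2 (o(p) = (p**2 + p**2) + p = 2*p**2 + p = p + 2*p**2)
g(A) = 35/(2*A) (g(A) = 35/((2*A)) = 35*(1/(2*A)) = 35/(2*A))
1/(g(o(q(-2))) - 7624448) = 1/(35/(2*((-5*(1 + 2*(-5))))) - 7624448) = 1/(35/(2*((-5*(1 - 10)))) - 7624448) = 1/(35/(2*((-5*(-9)))) - 7624448) = 1/((35/2)/45 - 7624448) = 1/((35/2)*(1/45) - 7624448) = 1/(7/18 - 7624448) = 1/(-137240057/18) = -18/137240057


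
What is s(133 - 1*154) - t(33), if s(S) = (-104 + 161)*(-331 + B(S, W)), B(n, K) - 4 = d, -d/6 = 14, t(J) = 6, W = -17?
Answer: -23433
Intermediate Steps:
d = -84 (d = -6*14 = -84)
B(n, K) = -80 (B(n, K) = 4 - 84 = -80)
s(S) = -23427 (s(S) = (-104 + 161)*(-331 - 80) = 57*(-411) = -23427)
s(133 - 1*154) - t(33) = -23427 - 1*6 = -23427 - 6 = -23433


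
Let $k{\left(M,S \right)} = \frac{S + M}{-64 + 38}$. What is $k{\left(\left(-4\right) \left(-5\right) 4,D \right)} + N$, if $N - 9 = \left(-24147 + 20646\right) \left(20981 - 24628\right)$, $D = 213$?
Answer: $\frac{331971763}{26} \approx 1.2768 \cdot 10^{7}$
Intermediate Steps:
$N = 12768156$ ($N = 9 + \left(-24147 + 20646\right) \left(20981 - 24628\right) = 9 - -12768147 = 9 + 12768147 = 12768156$)
$k{\left(M,S \right)} = - \frac{M}{26} - \frac{S}{26}$ ($k{\left(M,S \right)} = \frac{M + S}{-26} = \left(M + S\right) \left(- \frac{1}{26}\right) = - \frac{M}{26} - \frac{S}{26}$)
$k{\left(\left(-4\right) \left(-5\right) 4,D \right)} + N = \left(- \frac{\left(-4\right) \left(-5\right) 4}{26} - \frac{213}{26}\right) + 12768156 = \left(- \frac{20 \cdot 4}{26} - \frac{213}{26}\right) + 12768156 = \left(\left(- \frac{1}{26}\right) 80 - \frac{213}{26}\right) + 12768156 = \left(- \frac{40}{13} - \frac{213}{26}\right) + 12768156 = - \frac{293}{26} + 12768156 = \frac{331971763}{26}$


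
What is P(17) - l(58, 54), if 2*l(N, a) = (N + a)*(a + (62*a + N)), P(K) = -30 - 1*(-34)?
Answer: -193756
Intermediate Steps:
P(K) = 4 (P(K) = -30 + 34 = 4)
l(N, a) = (N + a)*(N + 63*a)/2 (l(N, a) = ((N + a)*(a + (62*a + N)))/2 = ((N + a)*(a + (N + 62*a)))/2 = ((N + a)*(N + 63*a))/2 = (N + a)*(N + 63*a)/2)
P(17) - l(58, 54) = 4 - ((1/2)*58**2 + (63/2)*54**2 + 32*58*54) = 4 - ((1/2)*3364 + (63/2)*2916 + 100224) = 4 - (1682 + 91854 + 100224) = 4 - 1*193760 = 4 - 193760 = -193756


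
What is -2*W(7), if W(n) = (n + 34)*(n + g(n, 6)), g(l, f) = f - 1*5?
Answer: -656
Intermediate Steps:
g(l, f) = -5 + f (g(l, f) = f - 5 = -5 + f)
W(n) = (1 + n)*(34 + n) (W(n) = (n + 34)*(n + (-5 + 6)) = (34 + n)*(n + 1) = (34 + n)*(1 + n) = (1 + n)*(34 + n))
-2*W(7) = -2*(34 + 7**2 + 35*7) = -2*(34 + 49 + 245) = -2*328 = -656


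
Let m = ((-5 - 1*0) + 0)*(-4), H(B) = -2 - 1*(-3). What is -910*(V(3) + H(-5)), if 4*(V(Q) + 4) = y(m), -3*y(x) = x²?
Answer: 99190/3 ≈ 33063.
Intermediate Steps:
H(B) = 1 (H(B) = -2 + 3 = 1)
m = 20 (m = ((-5 + 0) + 0)*(-4) = (-5 + 0)*(-4) = -5*(-4) = 20)
y(x) = -x²/3
V(Q) = -112/3 (V(Q) = -4 + (-⅓*20²)/4 = -4 + (-⅓*400)/4 = -4 + (¼)*(-400/3) = -4 - 100/3 = -112/3)
-910*(V(3) + H(-5)) = -910*(-112/3 + 1) = -910*(-109)/3 = -455*(-218/3) = 99190/3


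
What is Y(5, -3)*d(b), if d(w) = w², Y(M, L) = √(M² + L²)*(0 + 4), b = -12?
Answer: 576*√34 ≈ 3358.6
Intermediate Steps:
Y(M, L) = 4*√(L² + M²) (Y(M, L) = √(L² + M²)*4 = 4*√(L² + M²))
Y(5, -3)*d(b) = (4*√((-3)² + 5²))*(-12)² = (4*√(9 + 25))*144 = (4*√34)*144 = 576*√34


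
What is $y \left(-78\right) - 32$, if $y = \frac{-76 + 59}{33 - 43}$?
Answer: $- \frac{823}{5} \approx -164.6$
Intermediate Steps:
$y = \frac{17}{10}$ ($y = - \frac{17}{-10} = \left(-17\right) \left(- \frac{1}{10}\right) = \frac{17}{10} \approx 1.7$)
$y \left(-78\right) - 32 = \frac{17}{10} \left(-78\right) - 32 = - \frac{663}{5} - 32 = - \frac{823}{5}$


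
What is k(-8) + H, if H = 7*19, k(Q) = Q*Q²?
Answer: -379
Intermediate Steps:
k(Q) = Q³
H = 133
k(-8) + H = (-8)³ + 133 = -512 + 133 = -379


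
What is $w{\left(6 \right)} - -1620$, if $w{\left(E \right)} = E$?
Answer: $1626$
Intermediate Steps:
$w{\left(6 \right)} - -1620 = 6 - -1620 = 6 + 1620 = 1626$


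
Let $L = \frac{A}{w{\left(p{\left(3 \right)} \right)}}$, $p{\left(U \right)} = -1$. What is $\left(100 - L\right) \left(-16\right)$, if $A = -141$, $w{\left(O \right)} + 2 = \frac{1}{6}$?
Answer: $- \frac{4064}{11} \approx -369.45$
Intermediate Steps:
$w{\left(O \right)} = - \frac{11}{6}$ ($w{\left(O \right)} = -2 + \frac{1}{6} = - \frac{11}{6}$)
$L = \frac{846}{11}$ ($L = - \frac{141}{- \frac{11}{6}} = \left(-141\right) \left(- \frac{6}{11}\right) = \frac{846}{11} \approx 76.909$)
$\left(100 - L\right) \left(-16\right) = \left(100 - \frac{846}{11}\right) \left(-16\right) = \frac{254}{11} \left(-16\right) = - \frac{4064}{11}$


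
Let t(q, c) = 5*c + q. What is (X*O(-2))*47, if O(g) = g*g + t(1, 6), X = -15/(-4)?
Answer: 24675/4 ≈ 6168.8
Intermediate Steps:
X = 15/4 (X = -15*(-¼) = 15/4 ≈ 3.7500)
t(q, c) = q + 5*c
O(g) = 31 + g² (O(g) = g*g + (1 + 5*6) = g² + (1 + 30) = g² + 31 = 31 + g²)
(X*O(-2))*47 = (15*(31 + (-2)²)/4)*47 = (15*(31 + 4)/4)*47 = ((15/4)*35)*47 = (525/4)*47 = 24675/4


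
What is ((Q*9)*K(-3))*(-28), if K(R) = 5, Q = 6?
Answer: -7560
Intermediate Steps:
((Q*9)*K(-3))*(-28) = ((6*9)*5)*(-28) = (54*5)*(-28) = 270*(-28) = -7560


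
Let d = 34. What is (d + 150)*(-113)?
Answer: -20792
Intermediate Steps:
(d + 150)*(-113) = (34 + 150)*(-113) = 184*(-113) = -20792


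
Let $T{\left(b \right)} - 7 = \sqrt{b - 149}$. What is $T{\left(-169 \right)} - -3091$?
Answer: $3098 + i \sqrt{318} \approx 3098.0 + 17.833 i$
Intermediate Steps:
$T{\left(b \right)} = 7 + \sqrt{-149 + b}$ ($T{\left(b \right)} = 7 + \sqrt{b - 149} = 7 + \sqrt{-149 + b}$)
$T{\left(-169 \right)} - -3091 = \left(7 + \sqrt{-149 - 169}\right) - -3091 = \left(7 + \sqrt{-318}\right) + 3091 = \left(7 + i \sqrt{318}\right) + 3091 = 3098 + i \sqrt{318}$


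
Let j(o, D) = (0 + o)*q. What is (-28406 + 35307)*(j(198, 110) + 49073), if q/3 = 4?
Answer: 355049549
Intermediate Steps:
q = 12 (q = 3*4 = 12)
j(o, D) = 12*o (j(o, D) = (0 + o)*12 = o*12 = 12*o)
(-28406 + 35307)*(j(198, 110) + 49073) = (-28406 + 35307)*(12*198 + 49073) = 6901*(2376 + 49073) = 6901*51449 = 355049549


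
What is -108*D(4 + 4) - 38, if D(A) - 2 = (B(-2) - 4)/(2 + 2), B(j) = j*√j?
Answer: -146 + 54*I*√2 ≈ -146.0 + 76.368*I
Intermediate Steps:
B(j) = j^(3/2)
D(A) = 1 - I*√2/2 (D(A) = 2 + ((-2)^(3/2) - 4)/(2 + 2) = 2 + (-2*I*√2 - 4)/4 = 2 + (-4 - 2*I*√2)*(¼) = 2 + (-1 - I*√2/2) = 1 - I*√2/2)
-108*D(4 + 4) - 38 = -108*(1 - I*√2/2) - 38 = (-108 + 54*I*√2) - 38 = -146 + 54*I*√2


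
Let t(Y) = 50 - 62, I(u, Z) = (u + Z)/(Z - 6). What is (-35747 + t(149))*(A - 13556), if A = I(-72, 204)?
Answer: 1454175494/3 ≈ 4.8473e+8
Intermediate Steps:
I(u, Z) = (Z + u)/(-6 + Z)
t(Y) = -12
A = 2/3 (A = (204 - 72)/(-6 + 204) = 132/198 = (1/198)*132 = 2/3 ≈ 0.66667)
(-35747 + t(149))*(A - 13556) = (-35747 - 12)*(2/3 - 13556) = -35759*(-40666/3) = 1454175494/3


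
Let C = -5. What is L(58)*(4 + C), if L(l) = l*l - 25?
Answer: -3339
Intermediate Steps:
L(l) = -25 + l² (L(l) = l² - 25 = -25 + l²)
L(58)*(4 + C) = (-25 + 58²)*(4 - 5) = (-25 + 3364)*(-1) = 3339*(-1) = -3339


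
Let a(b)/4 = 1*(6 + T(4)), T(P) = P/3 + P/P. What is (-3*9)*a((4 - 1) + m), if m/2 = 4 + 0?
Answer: -900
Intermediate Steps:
m = 8 (m = 2*(4 + 0) = 2*4 = 8)
T(P) = 1 + P/3 (T(P) = P*(1/3) + 1 = P/3 + 1 = 1 + P/3)
a(b) = 100/3 (a(b) = 4*(1*(6 + (1 + (1/3)*4))) = 4*(1*(6 + (1 + 4/3))) = 4*(1*(6 + 7/3)) = 4*(1*(25/3)) = 4*(25/3) = 100/3)
(-3*9)*a((4 - 1) + m) = -3*9*(100/3) = -27*100/3 = -900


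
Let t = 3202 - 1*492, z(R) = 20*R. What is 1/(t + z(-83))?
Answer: 1/1050 ≈ 0.00095238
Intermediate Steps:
t = 2710 (t = 3202 - 492 = 2710)
1/(t + z(-83)) = 1/(2710 + 20*(-83)) = 1/(2710 - 1660) = 1/1050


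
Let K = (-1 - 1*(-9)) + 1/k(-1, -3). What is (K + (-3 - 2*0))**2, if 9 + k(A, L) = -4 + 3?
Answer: 2401/100 ≈ 24.010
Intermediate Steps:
k(A, L) = -10 (k(A, L) = -9 + (-4 + 3) = -9 - 1 = -10)
K = 79/10 (K = (-1 - 1*(-9)) + 1/(-10) = (-1 + 9) - 1/10 = 8 - 1/10 = 79/10 ≈ 7.9000)
(K + (-3 - 2*0))**2 = (79/10 + (-3 - 2*0))**2 = (79/10 + (-3 + 0))**2 = (79/10 - 3)**2 = (49/10)**2 = 2401/100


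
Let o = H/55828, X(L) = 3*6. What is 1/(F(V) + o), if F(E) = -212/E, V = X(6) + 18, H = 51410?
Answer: -251226/1248097 ≈ -0.20129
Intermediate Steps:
X(L) = 18
o = 25705/27914 (o = 51410/55828 = 51410*(1/55828) = 25705/27914 ≈ 0.92086)
V = 36 (V = 18 + 18 = 36)
1/(F(V) + o) = 1/(-212/36 + 25705/27914) = 1/(-212*1/36 + 25705/27914) = 1/(-53/9 + 25705/27914) = 1/(-1248097/251226) = -251226/1248097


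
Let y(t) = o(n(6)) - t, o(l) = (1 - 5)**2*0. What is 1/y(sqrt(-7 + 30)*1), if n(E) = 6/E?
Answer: -sqrt(23)/23 ≈ -0.20851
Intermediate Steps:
o(l) = 0 (o(l) = (-4)**2*0 = 16*0 = 0)
y(t) = -t (y(t) = 0 - t = -t)
1/y(sqrt(-7 + 30)*1) = 1/(-sqrt(-7 + 30)) = 1/(-sqrt(23)) = -sqrt(23)/23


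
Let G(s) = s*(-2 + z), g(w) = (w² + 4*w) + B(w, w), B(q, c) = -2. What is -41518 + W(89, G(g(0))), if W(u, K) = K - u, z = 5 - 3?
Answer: -41607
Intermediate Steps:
z = 2
g(w) = -2 + w² + 4*w (g(w) = (w² + 4*w) - 2 = -2 + w² + 4*w)
G(s) = 0 (G(s) = s*(-2 + 2) = s*0 = 0)
-41518 + W(89, G(g(0))) = -41518 + (0 - 1*89) = -41518 + (0 - 89) = -41518 - 89 = -41607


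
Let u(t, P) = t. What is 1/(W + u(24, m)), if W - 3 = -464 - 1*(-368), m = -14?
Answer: -1/69 ≈ -0.014493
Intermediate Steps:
W = -93 (W = 3 + (-464 - 1*(-368)) = 3 + (-464 + 368) = 3 - 96 = -93)
1/(W + u(24, m)) = 1/(-93 + 24) = 1/(-69) = -1/69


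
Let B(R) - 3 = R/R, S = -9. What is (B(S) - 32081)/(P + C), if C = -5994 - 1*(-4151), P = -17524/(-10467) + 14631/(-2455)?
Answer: 824266149345/47468743112 ≈ 17.364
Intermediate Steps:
P = -110121257/25696485 (P = -17524*(-1/10467) + 14631*(-1/2455) = 17524/10467 - 14631/2455 = -110121257/25696485 ≈ -4.2855)
C = -1843 (C = -5994 + 4151 = -1843)
B(R) = 4 (B(R) = 3 + R/R = 3 + 1 = 4)
(B(S) - 32081)/(P + C) = (4 - 32081)/(-110121257/25696485 - 1843) = -32077/(-47468743112/25696485) = -32077*(-25696485/47468743112) = 824266149345/47468743112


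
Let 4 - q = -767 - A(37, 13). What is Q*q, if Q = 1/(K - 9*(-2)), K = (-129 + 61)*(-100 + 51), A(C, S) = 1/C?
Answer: 14264/61975 ≈ 0.23016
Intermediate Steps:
K = 3332 (K = -68*(-49) = 3332)
Q = 1/3350 (Q = 1/(3332 - 9*(-2)) = 1/(3332 + 18) = 1/3350 ≈ 0.00029851)
q = 28528/37 (q = 4 - (-767 - 1/37) = 4 - 1*(-28380/37) = 4 + 28380/37 = 28528/37 ≈ 771.03)
Q*q = (1/3350)*(28528/37) = 14264/61975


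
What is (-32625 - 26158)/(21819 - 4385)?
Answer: -58783/17434 ≈ -3.3717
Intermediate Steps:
(-32625 - 26158)/(21819 - 4385) = -58783/17434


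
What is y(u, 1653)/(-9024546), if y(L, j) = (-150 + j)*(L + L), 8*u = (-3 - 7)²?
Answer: -12525/3008182 ≈ -0.0041636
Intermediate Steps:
u = 25/2 (u = (-3 - 7)²/8 = (⅛)*(-10)² = (⅛)*100 = 25/2 ≈ 12.500)
y(L, j) = 2*L*(-150 + j) (y(L, j) = (-150 + j)*(2*L) = 2*L*(-150 + j))
y(u, 1653)/(-9024546) = (2*(25/2)*(-150 + 1653))/(-9024546) = (2*(25/2)*1503)*(-1/9024546) = 37575*(-1/9024546) = -12525/3008182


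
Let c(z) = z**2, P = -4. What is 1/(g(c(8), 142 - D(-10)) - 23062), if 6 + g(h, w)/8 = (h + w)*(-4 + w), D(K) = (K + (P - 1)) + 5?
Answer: 1/232634 ≈ 4.2986e-6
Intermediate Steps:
D(K) = K (D(K) = (K + (-4 - 1)) + 5 = (K - 5) + 5 = (-5 + K) + 5 = K)
g(h, w) = -48 + 8*(-4 + w)*(h + w) (g(h, w) = -48 + 8*((h + w)*(-4 + w)) = -48 + 8*((-4 + w)*(h + w)) = -48 + 8*(-4 + w)*(h + w))
1/(g(c(8), 142 - D(-10)) - 23062) = 1/((-48 - 32*8**2 - 32*(142 - 1*(-10)) + 8*(142 - 1*(-10))**2 + 8*8**2*(142 - 1*(-10))) - 23062) = 1/((-48 - 32*64 - 32*(142 + 10) + 8*(142 + 10)**2 + 8*64*(142 + 10)) - 23062) = 1/((-48 - 2048 - 32*152 + 8*152**2 + 8*64*152) - 23062) = 1/((-48 - 2048 - 4864 + 8*23104 + 77824) - 23062) = 1/((-48 - 2048 - 4864 + 184832 + 77824) - 23062) = 1/(255696 - 23062) = 1/232634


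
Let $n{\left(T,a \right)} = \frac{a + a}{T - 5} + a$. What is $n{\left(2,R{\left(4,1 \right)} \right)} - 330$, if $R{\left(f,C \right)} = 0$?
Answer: $-330$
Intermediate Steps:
$n{\left(T,a \right)} = a + \frac{2 a}{-5 + T}$ ($n{\left(T,a \right)} = \frac{2 a}{-5 + T} + a = a + \frac{2 a}{-5 + T}$)
$n{\left(2,R{\left(4,1 \right)} \right)} - 330 = \frac{0 \left(-3 + 2\right)}{-5 + 2} - 330 = 0 \frac{1}{-3} \left(-1\right) - 330 = 0 \left(- \frac{1}{3}\right) \left(-1\right) - 330 = 0 - 330 = -330$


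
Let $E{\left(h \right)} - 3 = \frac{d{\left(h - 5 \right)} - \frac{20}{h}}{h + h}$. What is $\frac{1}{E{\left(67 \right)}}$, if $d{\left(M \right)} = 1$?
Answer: $\frac{8978}{26981} \approx 0.33275$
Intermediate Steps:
$E{\left(h \right)} = 3 + \frac{1 - \frac{20}{h}}{2 h}$ ($E{\left(h \right)} = 3 + \frac{1 - \frac{20}{h}}{h + h} = 3 + \frac{1 - \frac{20}{h}}{2 h}$)
$\frac{1}{E{\left(67 \right)}} = \frac{1}{3 + \frac{1}{2 \cdot 67} - \frac{10}{4489}} = \frac{1}{3 + \frac{1}{2} \cdot \frac{1}{67} - \frac{10}{4489}} = \frac{1}{3 + \frac{1}{134} - \frac{10}{4489}} = \frac{1}{\frac{26981}{8978}} = \frac{8978}{26981}$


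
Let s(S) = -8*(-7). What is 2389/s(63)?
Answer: 2389/56 ≈ 42.661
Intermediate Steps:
s(S) = 56
2389/s(63) = 2389/56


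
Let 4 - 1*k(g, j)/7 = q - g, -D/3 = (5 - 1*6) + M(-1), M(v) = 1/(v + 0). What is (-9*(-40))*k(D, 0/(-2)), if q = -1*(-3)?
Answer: 17640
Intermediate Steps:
M(v) = 1/v
q = 3
D = 6 (D = -3*((5 - 1*6) + 1/(-1)) = -3*((5 - 6) - 1) = -3*(-1 - 1) = -3*(-2) = 6)
k(g, j) = 7 + 7*g (k(g, j) = 28 - 7*(3 - g) = 28 + (-21 + 7*g) = 7 + 7*g)
(-9*(-40))*k(D, 0/(-2)) = (-9*(-40))*(7 + 7*6) = 360*(7 + 42) = 360*49 = 17640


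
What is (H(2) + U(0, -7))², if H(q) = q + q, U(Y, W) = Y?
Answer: 16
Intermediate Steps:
H(q) = 2*q
(H(2) + U(0, -7))² = (2*2 + 0)² = (4 + 0)² = 4² = 16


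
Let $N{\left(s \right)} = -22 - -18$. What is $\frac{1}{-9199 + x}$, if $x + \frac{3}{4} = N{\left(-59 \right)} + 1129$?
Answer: $- \frac{4}{32299} \approx -0.00012384$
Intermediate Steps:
$N{\left(s \right)} = -4$ ($N{\left(s \right)} = -22 + 18 = -4$)
$x = \frac{4497}{4}$ ($x = - \frac{3}{4} + \left(-4 + 1129\right) = - \frac{3}{4} + 1125 = \frac{4497}{4} \approx 1124.3$)
$\frac{1}{-9199 + x} = \frac{1}{-9199 + \frac{4497}{4}} = \frac{1}{- \frac{32299}{4}} = - \frac{4}{32299}$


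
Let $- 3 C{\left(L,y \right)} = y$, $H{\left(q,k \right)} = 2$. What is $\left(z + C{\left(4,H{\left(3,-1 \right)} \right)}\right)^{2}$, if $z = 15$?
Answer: $\frac{1849}{9} \approx 205.44$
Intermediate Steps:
$C{\left(L,y \right)} = - \frac{y}{3}$
$\left(z + C{\left(4,H{\left(3,-1 \right)} \right)}\right)^{2} = \left(15 - \frac{2}{3}\right)^{2} = \left(\frac{43}{3}\right)^{2} = \frac{1849}{9}$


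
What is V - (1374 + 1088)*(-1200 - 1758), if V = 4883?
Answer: 7287479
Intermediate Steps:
V - (1374 + 1088)*(-1200 - 1758) = 4883 - (1374 + 1088)*(-1200 - 1758) = 4883 - 2462*(-2958) = 4883 - 1*(-7282596) = 4883 + 7282596 = 7287479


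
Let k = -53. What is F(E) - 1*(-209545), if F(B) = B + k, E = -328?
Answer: 209164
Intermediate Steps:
F(B) = -53 + B (F(B) = B - 53 = -53 + B)
F(E) - 1*(-209545) = (-53 - 328) - 1*(-209545) = -381 + 209545 = 209164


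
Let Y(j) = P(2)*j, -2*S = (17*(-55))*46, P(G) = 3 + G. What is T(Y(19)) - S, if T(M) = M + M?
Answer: -21315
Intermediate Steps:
S = 21505 (S = -17*(-55)*46/2 = -(-935)*46/2 = -1/2*(-43010) = 21505)
Y(j) = 5*j (Y(j) = (3 + 2)*j = 5*j)
T(M) = 2*M
T(Y(19)) - S = 2*(5*19) - 1*21505 = 2*95 - 21505 = 190 - 21505 = -21315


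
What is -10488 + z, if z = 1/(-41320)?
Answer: -433364161/41320 ≈ -10488.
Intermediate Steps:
z = -1/41320 ≈ -2.4201e-5
-10488 + z = -10488 - 1/41320 = -433364161/41320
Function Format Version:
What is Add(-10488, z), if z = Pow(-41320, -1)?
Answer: Rational(-433364161, 41320) ≈ -10488.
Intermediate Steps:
z = Rational(-1, 41320) ≈ -2.4201e-5
Add(-10488, z) = Add(-10488, Rational(-1, 41320)) = Rational(-433364161, 41320)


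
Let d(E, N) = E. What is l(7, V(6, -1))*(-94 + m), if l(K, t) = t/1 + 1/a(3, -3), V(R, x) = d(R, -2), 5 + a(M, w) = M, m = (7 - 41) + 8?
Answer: -660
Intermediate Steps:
m = -26 (m = -34 + 8 = -26)
a(M, w) = -5 + M
V(R, x) = R
l(K, t) = -½ + t (l(K, t) = t/1 + 1/(-5 + 3) = t*1 + 1/(-2) = t + 1*(-½) = t - ½ = -½ + t)
l(7, V(6, -1))*(-94 + m) = (-½ + 6)*(-94 - 26) = (11/2)*(-120) = -660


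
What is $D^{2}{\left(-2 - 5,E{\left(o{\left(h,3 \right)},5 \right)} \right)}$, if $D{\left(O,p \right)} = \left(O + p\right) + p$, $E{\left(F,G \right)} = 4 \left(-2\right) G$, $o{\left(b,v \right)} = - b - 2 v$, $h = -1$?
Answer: $7569$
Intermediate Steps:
$E{\left(F,G \right)} = - 8 G$
$D{\left(O,p \right)} = O + 2 p$
$D^{2}{\left(-2 - 5,E{\left(o{\left(h,3 \right)},5 \right)} \right)} = \left(\left(-2 - 5\right) + 2 \left(\left(-8\right) 5\right)\right)^{2} = \left(\left(-2 - 5\right) + 2 \left(-40\right)\right)^{2} = \left(-7 - 80\right)^{2} = \left(-87\right)^{2} = 7569$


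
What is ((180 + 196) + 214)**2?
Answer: 348100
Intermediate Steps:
((180 + 196) + 214)**2 = (376 + 214)**2 = 590**2 = 348100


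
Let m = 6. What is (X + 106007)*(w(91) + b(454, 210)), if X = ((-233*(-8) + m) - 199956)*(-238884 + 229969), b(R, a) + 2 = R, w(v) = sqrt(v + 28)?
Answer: 798251299044 + 1766042697*sqrt(119) ≈ 8.1752e+11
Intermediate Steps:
w(v) = sqrt(28 + v)
b(R, a) = -2 + R
X = 1765936690 (X = ((-233*(-8) + 6) - 199956)*(-238884 + 229969) = ((1864 + 6) - 199956)*(-8915) = (1870 - 199956)*(-8915) = -198086*(-8915) = 1765936690)
(X + 106007)*(w(91) + b(454, 210)) = (1765936690 + 106007)*(sqrt(28 + 91) + (-2 + 454)) = 1766042697*(sqrt(119) + 452) = 1766042697*(452 + sqrt(119)) = 798251299044 + 1766042697*sqrt(119)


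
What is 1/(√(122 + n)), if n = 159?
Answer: √281/281 ≈ 0.059655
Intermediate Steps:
1/(√(122 + n)) = 1/(√(122 + 159)) = 1/(√281) = √281/281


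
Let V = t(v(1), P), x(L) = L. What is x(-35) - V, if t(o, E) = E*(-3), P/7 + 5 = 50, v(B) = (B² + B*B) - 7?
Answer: 910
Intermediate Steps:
v(B) = -7 + 2*B² (v(B) = (B² + B²) - 7 = 2*B² - 7 = -7 + 2*B²)
P = 315 (P = -35 + 7*50 = -35 + 350 = 315)
t(o, E) = -3*E
V = -945 (V = -3*315 = -945)
x(-35) - V = -35 - 1*(-945) = -35 + 945 = 910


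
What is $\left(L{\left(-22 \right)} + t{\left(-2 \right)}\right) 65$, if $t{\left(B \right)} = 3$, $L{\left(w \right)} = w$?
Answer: $-1235$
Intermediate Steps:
$\left(L{\left(-22 \right)} + t{\left(-2 \right)}\right) 65 = \left(-22 + 3\right) 65 = \left(-19\right) 65 = -1235$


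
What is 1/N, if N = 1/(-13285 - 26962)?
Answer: -40247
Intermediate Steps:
N = -1/40247 (N = 1/(-40247) = -1/40247 ≈ -2.4847e-5)
1/N = 1/(-1/40247) = -40247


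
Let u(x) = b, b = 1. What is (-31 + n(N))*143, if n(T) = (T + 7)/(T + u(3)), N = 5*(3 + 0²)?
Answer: -33891/8 ≈ -4236.4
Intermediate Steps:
N = 15 (N = 5*(3 + 0) = 5*3 = 15)
u(x) = 1
n(T) = (7 + T)/(1 + T) (n(T) = (T + 7)/(T + 1) = (7 + T)/(1 + T))
(-31 + n(N))*143 = (-31 + (7 + 15)/(1 + 15))*143 = (-31 + 22/16)*143 = (-31 + (1/16)*22)*143 = (-31 + 11/8)*143 = -237/8*143 = -33891/8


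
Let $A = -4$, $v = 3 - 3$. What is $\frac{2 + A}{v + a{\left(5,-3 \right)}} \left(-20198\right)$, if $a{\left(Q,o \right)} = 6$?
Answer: $\frac{20198}{3} \approx 6732.7$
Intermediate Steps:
$v = 0$
$\frac{2 + A}{v + a{\left(5,-3 \right)}} \left(-20198\right) = \frac{2 - 4}{0 + 6} \left(-20198\right) = - \frac{2}{6} \left(-20198\right) = \left(-2\right) \frac{1}{6} \left(-20198\right) = \left(- \frac{1}{3}\right) \left(-20198\right) = \frac{20198}{3}$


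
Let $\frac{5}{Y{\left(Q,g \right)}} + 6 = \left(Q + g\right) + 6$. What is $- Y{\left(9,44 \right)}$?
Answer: $- \frac{5}{53} \approx -0.09434$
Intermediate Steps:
$Y{\left(Q,g \right)} = \frac{5}{Q + g}$ ($Y{\left(Q,g \right)} = \frac{5}{-6 + \left(\left(Q + g\right) + 6\right)} = \frac{5}{-6 + \left(6 + Q + g\right)} = \frac{5}{Q + g}$)
$- Y{\left(9,44 \right)} = - \frac{5}{9 + 44} = - \frac{5}{53}$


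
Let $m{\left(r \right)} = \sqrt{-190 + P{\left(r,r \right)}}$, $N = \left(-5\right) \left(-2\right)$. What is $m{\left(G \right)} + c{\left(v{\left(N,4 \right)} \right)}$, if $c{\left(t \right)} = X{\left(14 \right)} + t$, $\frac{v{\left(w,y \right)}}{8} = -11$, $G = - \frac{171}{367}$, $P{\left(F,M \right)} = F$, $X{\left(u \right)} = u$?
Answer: $-74 + \frac{i \sqrt{25653667}}{367} \approx -74.0 + 13.801 i$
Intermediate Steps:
$N = 10$
$G = - \frac{171}{367}$ ($G = \left(-171\right) \frac{1}{367} = - \frac{171}{367} \approx -0.46594$)
$v{\left(w,y \right)} = -88$ ($v{\left(w,y \right)} = 8 \left(-11\right) = -88$)
$m{\left(r \right)} = \sqrt{-190 + r}$
$c{\left(t \right)} = 14 + t$
$m{\left(G \right)} + c{\left(v{\left(N,4 \right)} \right)} = \sqrt{-190 - \frac{171}{367}} + \left(14 - 88\right) = \sqrt{- \frac{69901}{367}} - 74 = \frac{i \sqrt{25653667}}{367} - 74 = -74 + \frac{i \sqrt{25653667}}{367}$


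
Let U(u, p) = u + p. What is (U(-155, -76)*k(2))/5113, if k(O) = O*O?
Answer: -924/5113 ≈ -0.18072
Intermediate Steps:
U(u, p) = p + u
k(O) = O**2
(U(-155, -76)*k(2))/5113 = ((-76 - 155)*2**2)/5113 = -231*4*(1/5113) = -924*1/5113 = -924/5113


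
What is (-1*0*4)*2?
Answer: 0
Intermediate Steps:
(-1*0*4)*2 = (0*4)*2 = 0*2 = 0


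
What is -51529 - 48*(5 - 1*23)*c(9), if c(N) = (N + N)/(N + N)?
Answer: -50665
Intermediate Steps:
c(N) = 1 (c(N) = (2*N)/((2*N)) = (2*N)*(1/(2*N)) = 1)
-51529 - 48*(5 - 1*23)*c(9) = -51529 - 48*(5 - 1*23) = -51529 - 48*(5 - 23) = -51529 - 48*(-18) = -51529 - (-864) = -51529 - 1*(-864) = -51529 + 864 = -50665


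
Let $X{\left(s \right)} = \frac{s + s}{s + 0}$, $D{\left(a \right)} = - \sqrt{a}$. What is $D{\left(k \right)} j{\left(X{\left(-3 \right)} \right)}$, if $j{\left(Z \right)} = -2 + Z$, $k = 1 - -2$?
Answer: $0$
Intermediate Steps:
$k = 3$ ($k = 1 + 2 = 3$)
$X{\left(s \right)} = 2$ ($X{\left(s \right)} = \frac{2 s}{s} = 2$)
$D{\left(k \right)} j{\left(X{\left(-3 \right)} \right)} = - \sqrt{3} \left(-2 + 2\right) = - \sqrt{3} \cdot 0 = 0$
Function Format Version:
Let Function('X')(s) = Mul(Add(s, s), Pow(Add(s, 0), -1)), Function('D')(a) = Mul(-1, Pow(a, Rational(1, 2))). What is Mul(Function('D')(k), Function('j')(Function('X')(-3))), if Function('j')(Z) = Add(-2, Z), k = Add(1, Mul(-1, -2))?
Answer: 0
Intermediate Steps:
k = 3 (k = Add(1, 2) = 3)
Function('X')(s) = 2 (Function('X')(s) = Mul(Mul(2, s), Pow(s, -1)) = 2)
Mul(Function('D')(k), Function('j')(Function('X')(-3))) = Mul(Mul(-1, Pow(3, Rational(1, 2))), Add(-2, 2)) = Mul(Mul(-1, Pow(3, Rational(1, 2))), 0) = 0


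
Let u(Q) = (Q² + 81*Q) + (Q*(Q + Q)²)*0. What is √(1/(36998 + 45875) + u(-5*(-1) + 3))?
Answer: √4889969182721/82873 ≈ 26.683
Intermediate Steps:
u(Q) = Q² + 81*Q (u(Q) = (Q² + 81*Q) + (Q*(2*Q)²)*0 = (Q² + 81*Q) + (Q*(4*Q²))*0 = (Q² + 81*Q) + (4*Q³)*0 = (Q² + 81*Q) + 0 = Q² + 81*Q)
√(1/(36998 + 45875) + u(-5*(-1) + 3)) = √(1/(36998 + 45875) + (-5*(-1) + 3)*(81 + (-5*(-1) + 3))) = √(1/82873 + (5 + 3)*(81 + (5 + 3))) = √(1/82873 + 8*(81 + 8)) = √(1/82873 + 8*89) = √(1/82873 + 712) = √(59005577/82873) = √4889969182721/82873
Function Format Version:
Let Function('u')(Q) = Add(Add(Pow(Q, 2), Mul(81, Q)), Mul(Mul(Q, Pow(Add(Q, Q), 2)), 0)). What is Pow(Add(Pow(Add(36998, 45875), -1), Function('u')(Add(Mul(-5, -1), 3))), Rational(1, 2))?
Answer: Mul(Rational(1, 82873), Pow(4889969182721, Rational(1, 2))) ≈ 26.683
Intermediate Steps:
Function('u')(Q) = Add(Pow(Q, 2), Mul(81, Q)) (Function('u')(Q) = Add(Add(Pow(Q, 2), Mul(81, Q)), Mul(Mul(Q, Pow(Mul(2, Q), 2)), 0)) = Add(Add(Pow(Q, 2), Mul(81, Q)), Mul(Mul(Q, Mul(4, Pow(Q, 2))), 0)) = Add(Add(Pow(Q, 2), Mul(81, Q)), Mul(Mul(4, Pow(Q, 3)), 0)) = Add(Add(Pow(Q, 2), Mul(81, Q)), 0) = Add(Pow(Q, 2), Mul(81, Q)))
Pow(Add(Pow(Add(36998, 45875), -1), Function('u')(Add(Mul(-5, -1), 3))), Rational(1, 2)) = Pow(Add(Pow(Add(36998, 45875), -1), Mul(Add(Mul(-5, -1), 3), Add(81, Add(Mul(-5, -1), 3)))), Rational(1, 2)) = Pow(Add(Pow(82873, -1), Mul(Add(5, 3), Add(81, Add(5, 3)))), Rational(1, 2)) = Pow(Add(Rational(1, 82873), Mul(8, Add(81, 8))), Rational(1, 2)) = Pow(Add(Rational(1, 82873), Mul(8, 89)), Rational(1, 2)) = Pow(Add(Rational(1, 82873), 712), Rational(1, 2)) = Pow(Rational(59005577, 82873), Rational(1, 2)) = Mul(Rational(1, 82873), Pow(4889969182721, Rational(1, 2)))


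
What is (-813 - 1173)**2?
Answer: 3944196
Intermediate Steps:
(-813 - 1173)**2 = (-1986)**2 = 3944196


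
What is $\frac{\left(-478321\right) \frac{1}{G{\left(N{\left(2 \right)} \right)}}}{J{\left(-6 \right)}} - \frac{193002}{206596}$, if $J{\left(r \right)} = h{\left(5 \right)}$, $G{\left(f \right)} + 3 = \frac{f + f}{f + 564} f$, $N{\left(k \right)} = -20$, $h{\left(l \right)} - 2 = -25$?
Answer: $- \frac{16154249092}{1187927} \approx -13599.0$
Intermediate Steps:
$h{\left(l \right)} = -23$ ($h{\left(l \right)} = 2 - 25 = -23$)
$G{\left(f \right)} = -3 + \frac{2 f^{2}}{564 + f}$ ($G{\left(f \right)} = -3 + \frac{f + f}{f + 564} f = -3 + \frac{2 f}{564 + f} f = -3 + \frac{2 f^{2}}{564 + f}$)
$J{\left(r \right)} = -23$
$\frac{\left(-478321\right) \frac{1}{G{\left(N{\left(2 \right)} \right)}}}{J{\left(-6 \right)}} - \frac{193002}{206596} = \frac{\left(-478321\right) \frac{1}{\frac{1}{564 - 20} \left(-1692 - -60 + 2 \left(-20\right)^{2}\right)}}{-23} - \frac{193002}{206596} = - \frac{478321}{\frac{1}{544} \left(-1692 + 60 + 2 \cdot 400\right)} \left(- \frac{1}{23}\right) - \frac{96501}{103298} = - \frac{478321}{\frac{1}{544} \left(-1692 + 60 + 800\right)} \left(- \frac{1}{23}\right) - \frac{96501}{103298} = - \frac{478321}{\frac{1}{544} \left(-832\right)} \left(- \frac{1}{23}\right) - \frac{96501}{103298} = - \frac{478321}{- \frac{26}{17}} \left(- \frac{1}{23}\right) - \frac{96501}{103298} = \left(-478321\right) \left(- \frac{17}{26}\right) \left(- \frac{1}{23}\right) - \frac{96501}{103298} = \frac{8131457}{26} \left(- \frac{1}{23}\right) - \frac{96501}{103298} = - \frac{8131457}{598} - \frac{96501}{103298} = - \frac{16154249092}{1187927}$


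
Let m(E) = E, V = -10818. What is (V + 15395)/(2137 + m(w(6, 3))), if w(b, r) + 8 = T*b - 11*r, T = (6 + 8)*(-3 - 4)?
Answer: 4577/1508 ≈ 3.0351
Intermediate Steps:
T = -98 (T = 14*(-7) = -98)
w(b, r) = -8 - 98*b - 11*r (w(b, r) = -8 + (-98*b - 11*r) = -8 - 98*b - 11*r)
(V + 15395)/(2137 + m(w(6, 3))) = (-10818 + 15395)/(2137 + (-8 - 98*6 - 11*3)) = 4577/(2137 + (-8 - 588 - 33)) = 4577/(2137 - 629) = 4577/1508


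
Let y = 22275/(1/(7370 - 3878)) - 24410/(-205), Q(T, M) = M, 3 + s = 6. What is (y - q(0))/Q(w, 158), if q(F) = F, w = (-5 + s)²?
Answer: 1594580591/3239 ≈ 4.9231e+5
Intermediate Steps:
s = 3 (s = -3 + 6 = 3)
w = 4 (w = (-5 + 3)² = (-2)² = 4)
y = 3189161182/41 (y = 22275/(1/3492) - 24410*(-1/205) = 22275/(1/3492) + 4882/41 = 22275*3492 + 4882/41 = 77784300 + 4882/41 = 3189161182/41 ≈ 7.7784e+7)
(y - q(0))/Q(w, 158) = (3189161182/41 - 1*0)/158 = (3189161182/41 + 0)*(1/158) = (3189161182/41)*(1/158) = 1594580591/3239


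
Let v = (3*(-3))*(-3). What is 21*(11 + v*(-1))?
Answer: -336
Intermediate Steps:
v = 27 (v = -9*(-3) = 27)
21*(11 + v*(-1)) = 21*(11 + 27*(-1)) = 21*(11 - 27) = 21*(-16) = -336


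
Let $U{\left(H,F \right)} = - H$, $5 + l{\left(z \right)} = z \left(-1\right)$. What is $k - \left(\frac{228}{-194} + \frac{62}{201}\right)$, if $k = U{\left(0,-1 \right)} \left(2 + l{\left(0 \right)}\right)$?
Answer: $\frac{16900}{19497} \approx 0.8668$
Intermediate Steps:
$l{\left(z \right)} = -5 - z$ ($l{\left(z \right)} = -5 + z \left(-1\right) = -5 - z$)
$k = 0$ ($k = \left(-1\right) 0 \left(2 - 5\right) = 0 \left(2 + \left(-5 + 0\right)\right) = 0 \left(2 - 5\right) = 0 \left(-3\right) = 0$)
$k - \left(\frac{228}{-194} + \frac{62}{201}\right) = 0 - \left(\frac{228}{-194} + \frac{62}{201}\right) = 0 - \left(228 \left(- \frac{1}{194}\right) + 62 \cdot \frac{1}{201}\right) = 0 - \left(- \frac{114}{97} + \frac{62}{201}\right) = 0 - - \frac{16900}{19497} = 0 + \frac{16900}{19497} = \frac{16900}{19497}$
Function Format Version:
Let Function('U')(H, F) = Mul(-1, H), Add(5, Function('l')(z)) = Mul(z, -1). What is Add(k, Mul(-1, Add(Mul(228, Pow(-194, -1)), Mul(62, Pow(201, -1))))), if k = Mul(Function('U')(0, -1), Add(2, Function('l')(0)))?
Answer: Rational(16900, 19497) ≈ 0.86680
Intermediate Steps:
Function('l')(z) = Add(-5, Mul(-1, z)) (Function('l')(z) = Add(-5, Mul(z, -1)) = Add(-5, Mul(-1, z)))
k = 0 (k = Mul(Mul(-1, 0), Add(2, Add(-5, Mul(-1, 0)))) = Mul(0, Add(2, Add(-5, 0))) = Mul(0, Add(2, -5)) = Mul(0, -3) = 0)
Add(k, Mul(-1, Add(Mul(228, Pow(-194, -1)), Mul(62, Pow(201, -1))))) = Add(0, Mul(-1, Add(Mul(228, Pow(-194, -1)), Mul(62, Pow(201, -1))))) = Add(0, Mul(-1, Add(Mul(228, Rational(-1, 194)), Mul(62, Rational(1, 201))))) = Add(0, Mul(-1, Add(Rational(-114, 97), Rational(62, 201)))) = Add(0, Mul(-1, Rational(-16900, 19497))) = Add(0, Rational(16900, 19497)) = Rational(16900, 19497)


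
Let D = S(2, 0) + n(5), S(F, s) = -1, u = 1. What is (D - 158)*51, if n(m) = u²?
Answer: -8058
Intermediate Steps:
n(m) = 1 (n(m) = 1² = 1)
D = 0 (D = -1 + 1 = 0)
(D - 158)*51 = (0 - 158)*51 = -158*51 = -8058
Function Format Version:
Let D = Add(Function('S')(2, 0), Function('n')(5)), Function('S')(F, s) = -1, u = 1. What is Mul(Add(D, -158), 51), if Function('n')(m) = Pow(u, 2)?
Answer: -8058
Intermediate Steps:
Function('n')(m) = 1 (Function('n')(m) = Pow(1, 2) = 1)
D = 0 (D = Add(-1, 1) = 0)
Mul(Add(D, -158), 51) = Mul(Add(0, -158), 51) = Mul(-158, 51) = -8058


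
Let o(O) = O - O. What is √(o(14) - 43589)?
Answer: I*√43589 ≈ 208.78*I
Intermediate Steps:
o(O) = 0
√(o(14) - 43589) = √(0 - 43589) = √(-43589) = I*√43589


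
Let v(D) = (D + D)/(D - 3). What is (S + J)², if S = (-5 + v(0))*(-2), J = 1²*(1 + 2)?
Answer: 169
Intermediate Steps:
v(D) = 2*D/(-3 + D) (v(D) = (2*D)/(-3 + D) = 2*D/(-3 + D))
J = 3 (J = 1*3 = 3)
S = 10 (S = (-5 + 2*0/(-3 + 0))*(-2) = (-5 + 2*0/(-3))*(-2) = (-5 + 2*0*(-⅓))*(-2) = (-5 + 0)*(-2) = -5*(-2) = 10)
(S + J)² = (10 + 3)² = 13² = 169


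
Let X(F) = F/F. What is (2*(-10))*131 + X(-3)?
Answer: -2619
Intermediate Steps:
X(F) = 1
(2*(-10))*131 + X(-3) = (2*(-10))*131 + 1 = -20*131 + 1 = -2620 + 1 = -2619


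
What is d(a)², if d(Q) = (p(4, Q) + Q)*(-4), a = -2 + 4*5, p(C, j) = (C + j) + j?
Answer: 53824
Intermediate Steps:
p(C, j) = C + 2*j
a = 18 (a = -2 + 20 = 18)
d(Q) = -16 - 12*Q (d(Q) = ((4 + 2*Q) + Q)*(-4) = (4 + 3*Q)*(-4) = -16 - 12*Q)
d(a)² = (-16 - 12*18)² = (-16 - 216)² = (-232)² = 53824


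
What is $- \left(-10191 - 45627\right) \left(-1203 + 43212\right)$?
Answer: $2344858362$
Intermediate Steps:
$- \left(-10191 - 45627\right) \left(-1203 + 43212\right) = - \left(-55818\right) 42009 = \left(-1\right) \left(-2344858362\right) = 2344858362$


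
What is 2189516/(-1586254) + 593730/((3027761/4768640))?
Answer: 2245564967851677562/2401398998647 ≈ 9.3511e+5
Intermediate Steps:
2189516/(-1586254) + 593730/((3027761/4768640)) = 2189516*(-1/1586254) + 593730/((3027761*(1/4768640))) = -1094758/793127 + 593730/(3027761/4768640) = -1094758/793127 + 593730*(4768640/3027761) = -1094758/793127 + 2831284627200/3027761 = 2245564967851677562/2401398998647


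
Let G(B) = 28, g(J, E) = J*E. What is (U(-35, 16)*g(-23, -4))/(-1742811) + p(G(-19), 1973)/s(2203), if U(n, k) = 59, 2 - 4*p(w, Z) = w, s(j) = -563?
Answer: 16544615/1962405186 ≈ 0.0084308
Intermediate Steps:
g(J, E) = E*J
p(w, Z) = ½ - w/4
(U(-35, 16)*g(-23, -4))/(-1742811) + p(G(-19), 1973)/s(2203) = (59*(-4*(-23)))/(-1742811) + (½ - ¼*28)/(-563) = (59*92)*(-1/1742811) + (½ - 7)*(-1/563) = 5428*(-1/1742811) - 13/2*(-1/563) = -5428/1742811 + 13/1126 = 16544615/1962405186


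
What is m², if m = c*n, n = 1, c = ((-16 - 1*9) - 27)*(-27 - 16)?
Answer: 4999696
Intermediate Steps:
c = 2236 (c = ((-16 - 9) - 27)*(-43) = (-25 - 27)*(-43) = -52*(-43) = 2236)
m = 2236 (m = 2236*1 = 2236)
m² = 2236² = 4999696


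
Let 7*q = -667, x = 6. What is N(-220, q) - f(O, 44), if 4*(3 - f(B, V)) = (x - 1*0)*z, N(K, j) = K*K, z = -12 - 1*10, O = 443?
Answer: 48364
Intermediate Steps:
q = -667/7 (q = (⅐)*(-667) = -667/7 ≈ -95.286)
z = -22 (z = -12 - 10 = -22)
N(K, j) = K²
f(B, V) = 36 (f(B, V) = 3 - (6 - 1*0)*(-22)/4 = 3 - (6 + 0)*(-22)/4 = 3 - 3*(-22)/2 = 3 - ¼*(-132) = 3 + 33 = 36)
N(-220, q) - f(O, 44) = (-220)² - 1*36 = 48400 - 36 = 48364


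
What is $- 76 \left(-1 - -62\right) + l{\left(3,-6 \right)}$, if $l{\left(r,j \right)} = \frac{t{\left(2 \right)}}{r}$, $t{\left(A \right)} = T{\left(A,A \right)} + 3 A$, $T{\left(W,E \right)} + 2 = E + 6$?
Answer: $-4632$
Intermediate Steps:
$T{\left(W,E \right)} = 4 + E$ ($T{\left(W,E \right)} = -2 + \left(E + 6\right) = -2 + \left(6 + E\right) = 4 + E$)
$t{\left(A \right)} = 4 + 4 A$ ($t{\left(A \right)} = \left(4 + A\right) + 3 A = 4 + 4 A$)
$l{\left(r,j \right)} = \frac{12}{r}$ ($l{\left(r,j \right)} = \frac{4 + 4 \cdot 2}{r} = \frac{4 + 8}{r} = \frac{12}{r}$)
$- 76 \left(-1 - -62\right) + l{\left(3,-6 \right)} = - 76 \left(-1 - -62\right) + \frac{12}{3} = - 76 \left(-1 + 62\right) + 12 \cdot \frac{1}{3} = \left(-76\right) 61 + 4 = -4636 + 4 = -4632$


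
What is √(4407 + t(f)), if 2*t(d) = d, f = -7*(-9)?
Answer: √17754/2 ≈ 66.622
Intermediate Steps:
f = 63
t(d) = d/2
√(4407 + t(f)) = √(4407 + (½)*63) = √(4407 + 63/2) = √(8877/2) = √17754/2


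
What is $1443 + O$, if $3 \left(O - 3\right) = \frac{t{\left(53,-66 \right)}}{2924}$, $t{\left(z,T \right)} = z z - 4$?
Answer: $\frac{248767}{172} \approx 1446.3$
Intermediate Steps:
$t{\left(z,T \right)} = -4 + z^{2}$ ($t{\left(z,T \right)} = z^{2} - 4 = -4 + z^{2}$)
$O = \frac{571}{172}$ ($O = 3 + \frac{\left(-4 + 53^{2}\right) \frac{1}{2924}}{3} = 3 + \frac{\left(-4 + 2809\right) \frac{1}{2924}}{3} = 3 + \frac{2805 \cdot \frac{1}{2924}}{3} = 3 + \frac{1}{3} \cdot \frac{165}{172} = 3 + \frac{55}{172} = \frac{571}{172} \approx 3.3198$)
$1443 + O = 1443 + \frac{571}{172} = \frac{248767}{172}$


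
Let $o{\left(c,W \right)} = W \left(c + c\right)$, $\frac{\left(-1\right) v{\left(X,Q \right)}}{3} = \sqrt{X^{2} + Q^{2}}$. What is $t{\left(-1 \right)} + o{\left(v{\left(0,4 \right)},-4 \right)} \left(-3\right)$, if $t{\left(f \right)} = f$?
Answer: $-289$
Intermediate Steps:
$v{\left(X,Q \right)} = - 3 \sqrt{Q^{2} + X^{2}}$ ($v{\left(X,Q \right)} = - 3 \sqrt{X^{2} + Q^{2}} = - 3 \sqrt{Q^{2} + X^{2}}$)
$o{\left(c,W \right)} = 2 W c$ ($o{\left(c,W \right)} = W 2 c = 2 W c$)
$t{\left(-1 \right)} + o{\left(v{\left(0,4 \right)},-4 \right)} \left(-3\right) = -1 + 2 \left(-4\right) \left(- 3 \sqrt{4^{2} + 0^{2}}\right) \left(-3\right) = -1 + 2 \left(-4\right) \left(- 3 \sqrt{16 + 0}\right) \left(-3\right) = -1 + 2 \left(-4\right) \left(- 3 \sqrt{16}\right) \left(-3\right) = -1 + 2 \left(-4\right) \left(\left(-3\right) 4\right) \left(-3\right) = -1 + 2 \left(-4\right) \left(-12\right) \left(-3\right) = -1 + 96 \left(-3\right) = -1 - 288 = -289$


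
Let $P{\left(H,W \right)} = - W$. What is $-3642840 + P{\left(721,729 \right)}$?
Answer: $-3643569$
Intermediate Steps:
$-3642840 + P{\left(721,729 \right)} = -3642840 - 729 = -3643569$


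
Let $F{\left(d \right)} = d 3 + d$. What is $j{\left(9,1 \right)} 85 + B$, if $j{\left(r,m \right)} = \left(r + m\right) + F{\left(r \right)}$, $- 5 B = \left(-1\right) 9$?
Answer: $\frac{19559}{5} \approx 3911.8$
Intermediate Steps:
$B = \frac{9}{5}$ ($B = - \frac{\left(-1\right) 9}{5} = \left(- \frac{1}{5}\right) \left(-9\right) = \frac{9}{5} \approx 1.8$)
$F{\left(d \right)} = 4 d$ ($F{\left(d \right)} = 3 d + d = 4 d$)
$j{\left(r,m \right)} = m + 5 r$ ($j{\left(r,m \right)} = \left(r + m\right) + 4 r = \left(m + r\right) + 4 r = m + 5 r$)
$j{\left(9,1 \right)} 85 + B = \left(1 + 5 \cdot 9\right) 85 + \frac{9}{5} = \left(1 + 45\right) 85 + \frac{9}{5} = 46 \cdot 85 + \frac{9}{5} = 3910 + \frac{9}{5} = \frac{19559}{5}$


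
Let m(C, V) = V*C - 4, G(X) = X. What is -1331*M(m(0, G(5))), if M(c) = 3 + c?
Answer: 1331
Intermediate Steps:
m(C, V) = -4 + C*V (m(C, V) = C*V - 4 = -4 + C*V)
-1331*M(m(0, G(5))) = -1331*(3 + (-4 + 0*5)) = -1331*(3 + (-4 + 0)) = -1331*(3 - 4) = -1331*(-1) = 1331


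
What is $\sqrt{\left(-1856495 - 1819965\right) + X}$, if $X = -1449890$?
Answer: $5 i \sqrt{205054} \approx 2264.1 i$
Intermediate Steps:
$\sqrt{\left(-1856495 - 1819965\right) + X} = \sqrt{\left(-1856495 - 1819965\right) - 1449890} = \sqrt{-3676460 - 1449890} = \sqrt{-5126350} = 5 i \sqrt{205054}$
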